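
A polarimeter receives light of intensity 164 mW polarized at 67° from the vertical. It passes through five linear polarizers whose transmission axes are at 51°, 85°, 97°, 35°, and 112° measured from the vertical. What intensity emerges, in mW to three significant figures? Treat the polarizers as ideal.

I ≈ 1.11 mW

I₁ = 164 mW · cos²(16°) = 151.5 mW.
I₂ = I₁ · cos²(34°) = 151.5 · 0.6873 = 104.2 mW.
I₃ = I₂ · cos²(12°) = 104.2 · 0.9568 = 99.65 mW.
I₄ = I₃ · cos²(62°) = 99.65 · 0.2204 = 21.96 mW.
I₅ = I₄ · cos²(77°) = 21.96 · 0.0506 = 1.111 mW.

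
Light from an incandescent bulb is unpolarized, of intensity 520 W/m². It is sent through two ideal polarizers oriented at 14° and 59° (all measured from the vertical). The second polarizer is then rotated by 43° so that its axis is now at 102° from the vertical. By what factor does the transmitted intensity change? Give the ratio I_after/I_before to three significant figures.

I_new/I_old ≈ 0.00244

Before rotation:
Unpolarized light through the first polarizer → I₁ = ½ I₀, now polarized at 14°.
I₂ = I₁ cos²(59° − 14°) = 0.5 I₀ · cos²(45°) = 0.25 I₀.
After rotation:
Unpolarized light through the first polarizer → I₁ = ½ I₀, now polarized at 14°.
I₂ = I₁ cos²(102° − 14°) = 0.5 I₀ · cos²(88°) = 0.000609 I₀.
Ratio = 0.000609 / 0.25 = 0.002436.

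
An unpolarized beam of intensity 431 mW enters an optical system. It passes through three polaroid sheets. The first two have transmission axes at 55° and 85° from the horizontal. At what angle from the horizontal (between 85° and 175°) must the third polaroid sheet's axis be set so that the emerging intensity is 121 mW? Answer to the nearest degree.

θ ≈ 115°

Unpolarized light through the first polarizer → I₁ = ½ I₀, now polarized at 55°.
I₂ = I₁ cos²(85° − 55°) = 0.5 I₀ · cos²(30°) = 0.375 I₀.
Target fraction: 121 / 431 mW = 0.2807 of I₀.
Need I₃/I₀ = 0.2807, so cos²(θ − 85°) = 0.2807 / 0.375 = 0.7486.
θ − 85° = arccos(√0.7486) = 30.1°, giving θ ≈ 85 + 30.1 = 115.1°.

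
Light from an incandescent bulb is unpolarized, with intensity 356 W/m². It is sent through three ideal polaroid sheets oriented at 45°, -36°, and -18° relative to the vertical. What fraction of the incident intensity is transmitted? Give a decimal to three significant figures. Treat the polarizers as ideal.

I/I₀ ≈ 0.0111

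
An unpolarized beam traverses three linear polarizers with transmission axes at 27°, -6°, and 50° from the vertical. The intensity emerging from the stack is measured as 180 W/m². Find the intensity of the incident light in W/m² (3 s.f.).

I₀ ≈ 1640 W/m²

Unpolarized light through the first polarizer → I₁ = ½ I₀, now polarized at 27°.
I₂ = I₁ cos²(-6° − 27°) = 0.5 I₀ · cos²(33°) = 0.3517 I₀.
I₃ = I₂ cos²(50° + 6°) = 0.3517 I₀ · cos²(56°) = 0.11 I₀.
So 180 W/m² = 0.11 I₀, giving I₀ = 180/0.11 = 1637 W/m².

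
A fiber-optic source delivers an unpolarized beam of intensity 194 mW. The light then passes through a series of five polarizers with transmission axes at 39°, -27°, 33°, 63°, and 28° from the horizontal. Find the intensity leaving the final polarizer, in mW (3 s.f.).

I ≈ 2.02 mW

Unpolarized light through the first polarizer → I₁ = 194 mW/2 = 97 mW, polarized at 39°.
I₂ = I₁ · cos²(66°) = 97 · 0.1654 = 16.05 mW.
I₃ = I₂ · cos²(60°) = 16.05 · 0.25 = 4.012 mW.
I₄ = I₃ · cos²(30°) = 4.012 · 0.75 = 3.009 mW.
I₅ = I₄ · cos²(35°) = 3.009 · 0.671 = 2.019 mW.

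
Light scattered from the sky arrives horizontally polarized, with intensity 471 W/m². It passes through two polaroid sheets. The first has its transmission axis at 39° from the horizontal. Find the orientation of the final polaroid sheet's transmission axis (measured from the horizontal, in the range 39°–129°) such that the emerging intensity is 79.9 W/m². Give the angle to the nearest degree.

θ ≈ 97°

I₁ = I₀ cos²(39° − 0°) = I₀ cos²(39°) = 0.604 I₀.
Target fraction: 79.9 / 471 W/m² = 0.1696 of I₀.
Need I₂/I₀ = 0.1696, so cos²(θ − 39°) = 0.1696 / 0.604 = 0.2809.
θ − 39° = arccos(√0.2809) = 58.0°, giving θ ≈ 39 + 58.0 = 97.0°.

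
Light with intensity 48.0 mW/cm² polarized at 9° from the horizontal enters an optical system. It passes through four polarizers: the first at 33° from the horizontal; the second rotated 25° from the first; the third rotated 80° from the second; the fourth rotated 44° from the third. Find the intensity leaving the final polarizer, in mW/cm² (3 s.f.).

By Malus's law, I₁ = 48.0 mW/cm² · cos²(24°) = 40.06 mW/cm².
I₂ = I₁ · cos²(25°) = 40.06 · 0.8214 = 32.9 mW/cm².
I₃ = I₂ · cos²(80°) = 32.9 · 0.03015 = 0.9922 mW/cm².
I₄ = I₃ · cos²(44°) = 0.9922 · 0.5174 = 0.5134 mW/cm².

I ≈ 0.513 mW/cm²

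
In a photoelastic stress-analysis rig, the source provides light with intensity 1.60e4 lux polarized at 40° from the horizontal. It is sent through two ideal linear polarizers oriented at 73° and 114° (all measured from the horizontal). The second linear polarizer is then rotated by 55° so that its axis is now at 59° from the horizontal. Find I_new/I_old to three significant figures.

I_new/I_old ≈ 1.65

Before rotation:
By Malus's law, I₁ = I₀ cos²(73° − 40°) = I₀ cos²(33°) = 0.7034 I₀.
I₂ = I₁ cos²(114° − 73°) = 0.7034 I₀ · cos²(41°) = 0.4006 I₀.
After rotation:
I₁ = I₀ cos²(73° − 40°) = I₀ cos²(33°) = 0.7034 I₀.
I₂ = I₁ cos²(59° − 73°) = 0.7034 I₀ · cos²(14°) = 0.6622 I₀.
Ratio = 0.6622 / 0.4006 = 1.653.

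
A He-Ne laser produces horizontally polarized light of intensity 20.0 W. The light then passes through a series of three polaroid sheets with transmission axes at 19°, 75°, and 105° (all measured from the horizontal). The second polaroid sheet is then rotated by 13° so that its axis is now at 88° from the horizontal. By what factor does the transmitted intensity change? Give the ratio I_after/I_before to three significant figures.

Before rotation:
By Malus's law, I₁ = I₀ cos²(19° − 0°) = I₀ cos²(19°) = 0.894 I₀.
I₂ = I₁ cos²(75° − 19°) = 0.894 I₀ · cos²(56°) = 0.2796 I₀.
I₃ = I₂ cos²(105° − 75°) = 0.2796 I₀ · cos²(30°) = 0.2097 I₀.
After rotation:
I₁ = I₀ cos²(19° − 0°) = I₀ cos²(19°) = 0.894 I₀.
I₂ = I₁ cos²(88° − 19°) = 0.894 I₀ · cos²(69°) = 0.1148 I₀.
I₃ = I₂ cos²(105° − 88°) = 0.1148 I₀ · cos²(17°) = 0.105 I₀.
Ratio = 0.105 / 0.2097 = 0.5008.

I_new/I_old ≈ 0.501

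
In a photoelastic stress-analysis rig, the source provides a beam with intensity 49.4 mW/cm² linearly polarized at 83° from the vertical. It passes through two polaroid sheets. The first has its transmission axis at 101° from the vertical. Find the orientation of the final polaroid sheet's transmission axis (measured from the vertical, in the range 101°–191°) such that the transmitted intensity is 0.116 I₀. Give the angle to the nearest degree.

θ ≈ 170°

By Malus's law, I₁ = I₀ cos²(101° − 83°) = I₀ cos²(18°) = 0.9045 I₀.
Need I₂/I₀ = 0.116, so cos²(θ − 101°) = 0.116 / 0.9045 = 0.1282.
θ − 101° = arccos(√0.1282) = 69.0°, giving θ ≈ 101 + 69.0 = 170.0°.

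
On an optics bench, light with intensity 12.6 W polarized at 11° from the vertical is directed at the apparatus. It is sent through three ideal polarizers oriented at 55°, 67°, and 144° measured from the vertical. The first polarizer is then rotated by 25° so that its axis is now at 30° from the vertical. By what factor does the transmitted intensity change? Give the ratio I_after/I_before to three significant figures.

Before rotation:
I₁ = I₀ cos²(55° − 11°) = I₀ cos²(44°) = 0.5174 I₀.
I₂ = I₁ cos²(67° − 55°) = 0.5174 I₀ · cos²(12°) = 0.4951 I₀.
I₃ = I₂ cos²(144° − 67°) = 0.4951 I₀ · cos²(77°) = 0.02505 I₀.
After rotation:
I₁ = I₀ cos²(30° − 11°) = I₀ cos²(19°) = 0.894 I₀.
I₂ = I₁ cos²(67° − 30°) = 0.894 I₀ · cos²(37°) = 0.5702 I₀.
I₃ = I₂ cos²(144° − 67°) = 0.5702 I₀ · cos²(77°) = 0.02885 I₀.
Ratio = 0.02885 / 0.02505 = 1.152.

I_new/I_old ≈ 1.15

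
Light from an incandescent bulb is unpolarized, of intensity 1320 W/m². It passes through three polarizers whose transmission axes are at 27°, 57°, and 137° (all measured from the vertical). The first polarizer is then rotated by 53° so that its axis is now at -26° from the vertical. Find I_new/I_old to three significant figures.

Before rotation:
Unpolarized light through the first polarizer → I₁ = ½ I₀, now polarized at 27°.
I₂ = I₁ cos²(57° − 27°) = 0.5 I₀ · cos²(30°) = 0.375 I₀.
I₃ = I₂ cos²(137° − 57°) = 0.375 I₀ · cos²(80°) = 0.01131 I₀.
After rotation:
Unpolarized light through the first polarizer → I₁ = ½ I₀, now polarized at -26°.
I₂ = I₁ cos²(57° + 26°) = 0.5 I₀ · cos²(83°) = 0.007426 I₀.
I₃ = I₂ cos²(137° − 57°) = 0.007426 I₀ · cos²(80°) = 0.0002239 I₀.
Ratio = 0.0002239 / 0.01131 = 0.0198.

I_new/I_old ≈ 0.0198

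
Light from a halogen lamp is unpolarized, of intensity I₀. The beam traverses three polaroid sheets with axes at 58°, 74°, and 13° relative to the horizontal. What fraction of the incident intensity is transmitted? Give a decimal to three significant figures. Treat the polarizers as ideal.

≈ 0.109 I₀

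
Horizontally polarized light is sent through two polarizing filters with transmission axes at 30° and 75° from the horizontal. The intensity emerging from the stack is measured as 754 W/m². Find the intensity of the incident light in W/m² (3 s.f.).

I₀ ≈ 2010 W/m²

I₁ = I₀ cos²(30° − 0°) = I₀ cos²(30°) = 0.75 I₀.
I₂ = I₁ cos²(75° − 30°) = 0.75 I₀ · cos²(45°) = 0.375 I₀.
So 754 W/m² = 0.375 I₀, giving I₀ = 754/0.375 = 2011 W/m².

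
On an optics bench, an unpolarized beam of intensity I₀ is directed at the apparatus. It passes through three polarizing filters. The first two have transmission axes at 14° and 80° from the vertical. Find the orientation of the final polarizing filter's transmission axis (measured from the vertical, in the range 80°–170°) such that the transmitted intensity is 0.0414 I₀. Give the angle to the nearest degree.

θ ≈ 125°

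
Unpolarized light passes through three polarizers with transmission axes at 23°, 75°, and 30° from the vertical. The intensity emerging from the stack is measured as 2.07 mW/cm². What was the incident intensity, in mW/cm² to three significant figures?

I₀ ≈ 21.8 mW/cm²

Unpolarized light through the first polarizer → I₁ = ½ I₀, now polarized at 23°.
I₂ = I₁ cos²(75° − 23°) = 0.5 I₀ · cos²(52°) = 0.1895 I₀.
I₃ = I₂ cos²(30° − 75°) = 0.1895 I₀ · cos²(45°) = 0.09476 I₀.
So 2.07 mW/cm² = 0.09476 I₀, giving I₀ = 2.07/0.09476 = 21.84 mW/cm².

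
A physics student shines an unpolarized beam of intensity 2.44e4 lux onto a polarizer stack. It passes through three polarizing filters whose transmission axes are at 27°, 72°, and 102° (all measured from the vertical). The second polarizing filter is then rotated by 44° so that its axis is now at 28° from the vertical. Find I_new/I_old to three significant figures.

I_new/I_old ≈ 0.203

Before rotation:
Unpolarized light through the first polarizer → I₁ = ½ I₀, now polarized at 27°.
I₂ = I₁ cos²(72° − 27°) = 0.5 I₀ · cos²(45°) = 0.25 I₀.
I₃ = I₂ cos²(102° − 72°) = 0.25 I₀ · cos²(30°) = 0.1875 I₀.
After rotation:
Unpolarized light through the first polarizer → I₁ = ½ I₀, now polarized at 27°.
I₂ = I₁ cos²(28° − 27°) = 0.5 I₀ · cos²(1°) = 0.4998 I₀.
I₃ = I₂ cos²(102° − 28°) = 0.4998 I₀ · cos²(74°) = 0.03798 I₀.
Ratio = 0.03798 / 0.1875 = 0.2025.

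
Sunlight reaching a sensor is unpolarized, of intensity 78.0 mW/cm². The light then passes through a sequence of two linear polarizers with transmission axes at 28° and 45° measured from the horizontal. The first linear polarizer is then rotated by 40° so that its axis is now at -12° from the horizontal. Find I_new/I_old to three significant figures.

Before rotation:
Unpolarized light through the first polarizer → I₁ = ½ I₀, now polarized at 28°.
I₂ = I₁ cos²(45° − 28°) = 0.5 I₀ · cos²(17°) = 0.4573 I₀.
After rotation:
Unpolarized light through the first polarizer → I₁ = ½ I₀, now polarized at -12°.
I₂ = I₁ cos²(45° + 12°) = 0.5 I₀ · cos²(57°) = 0.1483 I₀.
Ratio = 0.1483 / 0.4573 = 0.3244.

I_new/I_old ≈ 0.324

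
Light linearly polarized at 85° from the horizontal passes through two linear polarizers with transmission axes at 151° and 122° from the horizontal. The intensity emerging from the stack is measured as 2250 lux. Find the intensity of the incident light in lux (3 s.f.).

By Malus's law, I₁ = I₀ cos²(151° − 85°) = I₀ cos²(66°) = 0.1654 I₀.
I₂ = I₁ cos²(122° − 151°) = 0.1654 I₀ · cos²(29°) = 0.1266 I₀.
So 2250 lux = 0.1266 I₀, giving I₀ = 2250/0.1266 = 1.778e+04 lux.

I₀ ≈ 1.78e4 lux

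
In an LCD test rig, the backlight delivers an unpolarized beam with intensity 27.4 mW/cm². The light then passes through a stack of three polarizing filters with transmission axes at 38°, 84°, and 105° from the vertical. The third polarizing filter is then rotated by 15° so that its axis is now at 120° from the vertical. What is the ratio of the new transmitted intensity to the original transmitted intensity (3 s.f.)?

Before rotation:
Unpolarized light through the first polarizer → I₁ = ½ I₀, now polarized at 38°.
I₂ = I₁ cos²(84° − 38°) = 0.5 I₀ · cos²(46°) = 0.2413 I₀.
I₃ = I₂ cos²(105° − 84°) = 0.2413 I₀ · cos²(21°) = 0.2103 I₀.
After rotation:
Unpolarized light through the first polarizer → I₁ = ½ I₀, now polarized at 38°.
I₂ = I₁ cos²(84° − 38°) = 0.5 I₀ · cos²(46°) = 0.2413 I₀.
I₃ = I₂ cos²(120° − 84°) = 0.2413 I₀ · cos²(36°) = 0.1579 I₀.
Ratio = 0.1579 / 0.2103 = 0.751.

I_new/I_old ≈ 0.751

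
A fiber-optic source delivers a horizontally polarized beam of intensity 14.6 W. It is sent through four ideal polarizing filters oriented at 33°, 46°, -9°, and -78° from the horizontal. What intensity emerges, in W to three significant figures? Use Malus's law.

By Malus's law, I₁ = 14.6 W · cos²(33°) = 10.27 W.
I₂ = I₁ · cos²(13°) = 10.27 · 0.9494 = 9.75 W.
I₃ = I₂ · cos²(55°) = 9.75 · 0.329 = 3.207 W.
I₄ = I₃ · cos²(69°) = 3.207 · 0.1284 = 0.4119 W.

I ≈ 0.412 W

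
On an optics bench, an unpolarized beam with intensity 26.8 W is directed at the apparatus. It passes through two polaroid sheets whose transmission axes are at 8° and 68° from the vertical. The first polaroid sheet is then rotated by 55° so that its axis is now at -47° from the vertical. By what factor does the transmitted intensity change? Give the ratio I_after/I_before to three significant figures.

Before rotation:
Unpolarized light through the first polarizer → I₁ = ½ I₀, now polarized at 8°.
I₂ = I₁ cos²(68° − 8°) = 0.5 I₀ · cos²(60°) = 0.125 I₀.
After rotation:
Unpolarized light through the first polarizer → I₁ = ½ I₀, now polarized at -47°.
Angle between axes 1 and 2: 65°. I₂ = 0.5 I₀ · cos²(65°) = 0.0893 I₀.
Ratio = 0.0893 / 0.125 = 0.7144.

I_new/I_old ≈ 0.714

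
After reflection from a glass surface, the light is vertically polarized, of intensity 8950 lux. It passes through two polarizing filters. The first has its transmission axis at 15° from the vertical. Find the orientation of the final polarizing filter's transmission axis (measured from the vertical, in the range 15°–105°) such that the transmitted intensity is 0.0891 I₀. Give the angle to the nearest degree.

By Malus's law, I₁ = I₀ cos²(15° − 0°) = I₀ cos²(15°) = 0.933 I₀.
Need I₂/I₀ = 0.0891, so cos²(θ − 15°) = 0.0891 / 0.933 = 0.0955.
θ − 15° = arccos(√0.0955) = 72.0°, giving θ ≈ 15 + 72.0 = 87.0°.

θ ≈ 87°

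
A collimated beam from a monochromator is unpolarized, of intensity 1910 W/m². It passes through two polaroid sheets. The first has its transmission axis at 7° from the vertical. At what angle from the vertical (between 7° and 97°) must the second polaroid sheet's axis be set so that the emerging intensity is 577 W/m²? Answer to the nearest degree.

θ ≈ 46°

Unpolarized light through the first polarizer → I₁ = ½ I₀, now polarized at 7°.
Target fraction: 577 / 1910 W/m² = 0.3021 of I₀.
Need I₂/I₀ = 0.3021, so cos²(θ − 7°) = 0.3021 / 0.5 = 0.6042.
θ − 7° = arccos(√0.6042) = 39.0°, giving θ ≈ 7 + 39.0 = 46.0°.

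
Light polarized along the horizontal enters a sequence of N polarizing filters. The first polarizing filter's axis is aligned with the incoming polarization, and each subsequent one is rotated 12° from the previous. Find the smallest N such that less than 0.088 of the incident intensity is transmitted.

N = 57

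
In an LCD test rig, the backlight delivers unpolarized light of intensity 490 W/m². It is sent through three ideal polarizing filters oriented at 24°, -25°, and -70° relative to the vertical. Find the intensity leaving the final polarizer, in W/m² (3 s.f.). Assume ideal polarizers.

Unpolarized light through the first polarizer → I₁ = 490 W/m²/2 = 245 W/m², polarized at 24°.
I₂ = I₁ · cos²(49°) = 245 · 0.4304 = 105.5 W/m².
I₃ = I₂ · cos²(45°) = 105.5 · 0.5 = 52.73 W/m².

I ≈ 52.7 W/m²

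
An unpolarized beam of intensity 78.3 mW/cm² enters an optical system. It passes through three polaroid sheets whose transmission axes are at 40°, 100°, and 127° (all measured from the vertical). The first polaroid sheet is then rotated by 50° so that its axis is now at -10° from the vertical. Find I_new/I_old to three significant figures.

I_new/I_old ≈ 0.468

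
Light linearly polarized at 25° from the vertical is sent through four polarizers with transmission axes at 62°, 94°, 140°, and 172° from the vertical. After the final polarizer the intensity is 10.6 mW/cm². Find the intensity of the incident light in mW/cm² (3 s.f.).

I₁ = I₀ cos²(62° − 25°) = I₀ cos²(37°) = 0.6378 I₀.
I₂ = I₁ cos²(94° − 62°) = 0.6378 I₀ · cos²(32°) = 0.4587 I₀.
I₃ = I₂ cos²(140° − 94°) = 0.4587 I₀ · cos²(46°) = 0.2214 I₀.
I₄ = I₃ cos²(172° − 140°) = 0.2214 I₀ · cos²(32°) = 0.1592 I₀.
So 10.6 mW/cm² = 0.1592 I₀, giving I₀ = 10.6/0.1592 = 66.59 mW/cm².

I₀ ≈ 66.6 mW/cm²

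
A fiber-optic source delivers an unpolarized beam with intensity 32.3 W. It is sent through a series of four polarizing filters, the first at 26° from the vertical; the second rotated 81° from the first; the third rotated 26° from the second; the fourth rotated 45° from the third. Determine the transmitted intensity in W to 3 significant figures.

Unpolarized light through the first polarizer → I₁ = 32.3 W/2 = 16.15 W, polarized at 26°.
I₂ = I₁ · cos²(81°) = 16.15 · 0.02447 = 0.3952 W.
I₃ = I₂ · cos²(26°) = 0.3952 · 0.8078 = 0.3193 W.
I₄ = I₃ · cos²(45°) = 0.3193 · 0.5 = 0.1596 W.

I ≈ 0.160 W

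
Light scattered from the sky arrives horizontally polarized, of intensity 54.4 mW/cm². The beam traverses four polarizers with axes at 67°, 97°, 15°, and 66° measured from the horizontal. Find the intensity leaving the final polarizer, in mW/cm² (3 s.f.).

By Malus's law, I₁ = 54.4 mW/cm² · cos²(67°) = 8.305 mW/cm².
I₂ = I₁ · cos²(30°) = 8.305 · 0.75 = 6.229 mW/cm².
I₃ = I₂ · cos²(82°) = 6.229 · 0.01937 = 0.1206 mW/cm².
I₄ = I₃ · cos²(51°) = 0.1206 · 0.396 = 0.04778 mW/cm².

I ≈ 0.0478 mW/cm²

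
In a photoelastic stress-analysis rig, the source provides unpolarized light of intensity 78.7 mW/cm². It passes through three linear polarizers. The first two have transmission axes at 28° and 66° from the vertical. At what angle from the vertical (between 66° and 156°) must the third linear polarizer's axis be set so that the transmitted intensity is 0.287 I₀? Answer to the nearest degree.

θ ≈ 82°

Unpolarized light through the first polarizer → I₁ = ½ I₀, now polarized at 28°.
I₂ = I₁ cos²(66° − 28°) = 0.5 I₀ · cos²(38°) = 0.3105 I₀.
Need I₃/I₀ = 0.287, so cos²(θ − 66°) = 0.287 / 0.3105 = 0.9244.
θ − 66° = arccos(√0.9244) = 16.0°, giving θ ≈ 66 + 16.0 = 82.0°.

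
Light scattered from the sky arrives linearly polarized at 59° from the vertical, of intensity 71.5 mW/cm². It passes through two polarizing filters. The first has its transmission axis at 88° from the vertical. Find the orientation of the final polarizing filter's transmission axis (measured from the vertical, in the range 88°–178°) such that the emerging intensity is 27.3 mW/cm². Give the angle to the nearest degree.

θ ≈ 133°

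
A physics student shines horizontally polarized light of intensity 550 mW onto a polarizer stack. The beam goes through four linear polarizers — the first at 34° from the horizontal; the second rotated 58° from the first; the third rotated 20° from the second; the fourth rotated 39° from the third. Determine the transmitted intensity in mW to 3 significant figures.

I₁ = 550 mW · cos²(34°) = 378 mW.
I₂ = I₁ · cos²(58°) = 378 · 0.2808 = 106.2 mW.
I₃ = I₂ · cos²(20°) = 106.2 · 0.883 = 93.74 mW.
I₄ = I₃ · cos²(39°) = 93.74 · 0.604 = 56.61 mW.

I ≈ 56.6 mW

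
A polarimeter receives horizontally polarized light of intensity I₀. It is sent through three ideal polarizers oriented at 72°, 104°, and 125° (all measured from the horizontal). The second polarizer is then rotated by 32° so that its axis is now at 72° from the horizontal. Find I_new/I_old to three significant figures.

Before rotation:
I₁ = I₀ cos²(72° − 0°) = I₀ cos²(72°) = 0.09549 I₀.
I₂ = I₁ cos²(104° − 72°) = 0.09549 I₀ · cos²(32°) = 0.06868 I₀.
I₃ = I₂ cos²(125° − 104°) = 0.06868 I₀ · cos²(21°) = 0.05986 I₀.
After rotation:
I₁ = I₀ cos²(72° − 0°) = I₀ cos²(72°) = 0.09549 I₀.
I₂ = I₁ cos²(72° − 72°) = 0.09549 I₀ · cos²(0°) = 0.09549 I₀.
I₃ = I₂ cos²(125° − 72°) = 0.09549 I₀ · cos²(53°) = 0.03459 I₀.
Ratio = 0.03459 / 0.05986 = 0.5778.

I_new/I_old ≈ 0.578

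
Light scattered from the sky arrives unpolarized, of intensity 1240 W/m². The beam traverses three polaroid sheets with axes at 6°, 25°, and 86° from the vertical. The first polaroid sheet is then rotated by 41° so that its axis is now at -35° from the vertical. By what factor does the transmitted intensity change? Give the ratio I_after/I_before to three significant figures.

Before rotation:
Unpolarized light through the first polarizer → I₁ = ½ I₀, now polarized at 6°.
I₂ = I₁ cos²(25° − 6°) = 0.5 I₀ · cos²(19°) = 0.447 I₀.
I₃ = I₂ cos²(86° − 25°) = 0.447 I₀ · cos²(61°) = 0.1051 I₀.
After rotation:
Unpolarized light through the first polarizer → I₁ = ½ I₀, now polarized at -35°.
I₂ = I₁ cos²(25° + 35°) = 0.5 I₀ · cos²(60°) = 0.125 I₀.
I₃ = I₂ cos²(86° − 25°) = 0.125 I₀ · cos²(61°) = 0.02938 I₀.
Ratio = 0.02938 / 0.1051 = 0.2796.

I_new/I_old ≈ 0.280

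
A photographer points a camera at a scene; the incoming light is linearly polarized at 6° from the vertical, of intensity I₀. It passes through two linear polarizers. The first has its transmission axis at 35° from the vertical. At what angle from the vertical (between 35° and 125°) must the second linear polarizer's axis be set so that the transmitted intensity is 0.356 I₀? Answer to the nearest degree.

θ ≈ 82°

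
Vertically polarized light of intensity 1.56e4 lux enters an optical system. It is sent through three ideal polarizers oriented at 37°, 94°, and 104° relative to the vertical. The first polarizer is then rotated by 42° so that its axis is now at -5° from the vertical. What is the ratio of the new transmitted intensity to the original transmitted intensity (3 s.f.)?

Before rotation:
By Malus's law, I₁ = I₀ cos²(37° − 0°) = I₀ cos²(37°) = 0.6378 I₀.
I₂ = I₁ cos²(94° − 37°) = 0.6378 I₀ · cos²(57°) = 0.1892 I₀.
I₃ = I₂ cos²(104° − 94°) = 0.1892 I₀ · cos²(10°) = 0.1835 I₀.
After rotation:
I₁ = I₀ cos²(-5° − 0°) = I₀ cos²(5°) = 0.9924 I₀.
Angle between axes 1 and 2: 81°. I₂ = 0.9924 I₀ · cos²(81°) = 0.02429 I₀.
I₃ = I₂ cos²(104° − 94°) = 0.02429 I₀ · cos²(10°) = 0.02355 I₀.
Ratio = 0.02355 / 0.1835 = 0.1284.

I_new/I_old ≈ 0.128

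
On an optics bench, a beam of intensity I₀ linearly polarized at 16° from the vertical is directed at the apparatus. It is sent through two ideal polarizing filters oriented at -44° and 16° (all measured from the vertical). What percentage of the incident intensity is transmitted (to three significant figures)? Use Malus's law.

≈ 6.25%

By Malus's law, I₁ = I₀ cos²(-44° − 16°) = I₀ cos²(60°) = 0.25 I₀.
I₂ = I₁ cos²(16° + 44°) = 0.25 I₀ · cos²(60°) = 0.0625 I₀.
That is 6.25% of the incident intensity.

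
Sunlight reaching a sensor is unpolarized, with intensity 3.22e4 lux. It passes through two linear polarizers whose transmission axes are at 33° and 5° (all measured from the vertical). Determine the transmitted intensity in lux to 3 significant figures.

Unpolarized light through the first polarizer → I₁ = 3.22e4 lux/2 = 1.61e+04 lux, polarized at 33°.
I₂ = I₁ · cos²(28°) = 1.61e+04 · 0.7796 = 1.255e+04 lux.

I ≈ 1.26e4 lux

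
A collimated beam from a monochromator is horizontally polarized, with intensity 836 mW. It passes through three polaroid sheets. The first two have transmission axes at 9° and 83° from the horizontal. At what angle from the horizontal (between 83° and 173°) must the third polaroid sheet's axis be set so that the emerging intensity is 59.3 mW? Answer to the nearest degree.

θ ≈ 95°

I₁ = I₀ cos²(9° − 0°) = I₀ cos²(9°) = 0.9755 I₀.
I₂ = I₁ cos²(83° − 9°) = 0.9755 I₀ · cos²(74°) = 0.07412 I₀.
Target fraction: 59.3 / 836 mW = 0.07093 of I₀.
Need I₃/I₀ = 0.07093, so cos²(θ − 83°) = 0.07093 / 0.07412 = 0.957.
θ − 83° = arccos(√0.957) = 12.0°, giving θ ≈ 83 + 12.0 = 95.0°.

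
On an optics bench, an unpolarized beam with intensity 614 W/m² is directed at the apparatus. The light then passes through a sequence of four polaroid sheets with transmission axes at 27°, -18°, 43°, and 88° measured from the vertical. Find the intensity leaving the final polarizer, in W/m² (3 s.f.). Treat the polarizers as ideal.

Unpolarized light through the first polarizer → I₁ = 614 W/m²/2 = 307 W/m², polarized at 27°.
I₂ = I₁ · cos²(45°) = 307 · 0.5 = 153.5 W/m².
I₃ = I₂ · cos²(61°) = 153.5 · 0.235 = 36.08 W/m².
I₄ = I₃ · cos²(45°) = 36.08 · 0.5 = 18.04 W/m².

I ≈ 18.0 W/m²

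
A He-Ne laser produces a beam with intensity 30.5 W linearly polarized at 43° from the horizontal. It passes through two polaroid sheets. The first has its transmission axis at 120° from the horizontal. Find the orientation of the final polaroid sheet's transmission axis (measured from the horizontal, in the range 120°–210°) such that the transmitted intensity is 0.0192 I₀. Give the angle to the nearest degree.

θ ≈ 172°

I₁ = I₀ cos²(120° − 43°) = I₀ cos²(77°) = 0.0506 I₀.
Need I₂/I₀ = 0.0192, so cos²(θ − 120°) = 0.0192 / 0.0506 = 0.3794.
θ − 120° = arccos(√0.3794) = 52.0°, giving θ ≈ 120 + 52.0 = 172.0°.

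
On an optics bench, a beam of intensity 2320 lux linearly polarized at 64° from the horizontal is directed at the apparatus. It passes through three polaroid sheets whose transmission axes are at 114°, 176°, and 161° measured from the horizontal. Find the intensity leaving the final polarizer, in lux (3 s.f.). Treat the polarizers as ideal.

I ≈ 197 lux

By Malus's law, I₁ = 2320 lux · cos²(50°) = 958.6 lux.
I₂ = I₁ · cos²(62°) = 958.6 · 0.2204 = 211.3 lux.
I₃ = I₂ · cos²(15°) = 211.3 · 0.933 = 197.1 lux.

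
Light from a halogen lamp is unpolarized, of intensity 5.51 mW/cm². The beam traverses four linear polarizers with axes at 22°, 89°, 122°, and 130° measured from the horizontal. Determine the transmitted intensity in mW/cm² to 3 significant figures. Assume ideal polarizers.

I ≈ 0.290 mW/cm²

Unpolarized light through the first polarizer → I₁ = 5.51 mW/cm²/2 = 2.755 mW/cm², polarized at 22°.
I₂ = I₁ · cos²(67°) = 2.755 · 0.1527 = 0.4206 mW/cm².
I₃ = I₂ · cos²(33°) = 0.4206 · 0.7034 = 0.2958 mW/cm².
I₄ = I₃ · cos²(8°) = 0.2958 · 0.9806 = 0.2901 mW/cm².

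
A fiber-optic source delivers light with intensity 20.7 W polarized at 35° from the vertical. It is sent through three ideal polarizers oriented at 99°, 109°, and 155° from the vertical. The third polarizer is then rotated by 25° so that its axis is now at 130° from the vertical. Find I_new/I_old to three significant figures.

Before rotation:
I₁ = I₀ cos²(99° − 35°) = I₀ cos²(64°) = 0.1922 I₀.
I₂ = I₁ cos²(109° − 99°) = 0.1922 I₀ · cos²(10°) = 0.1864 I₀.
I₃ = I₂ cos²(155° − 109°) = 0.1864 I₀ · cos²(46°) = 0.08994 I₀.
After rotation:
I₁ = I₀ cos²(99° − 35°) = I₀ cos²(64°) = 0.1922 I₀.
I₂ = I₁ cos²(109° − 99°) = 0.1922 I₀ · cos²(10°) = 0.1864 I₀.
I₃ = I₂ cos²(130° − 109°) = 0.1864 I₀ · cos²(21°) = 0.1624 I₀.
Ratio = 0.1624 / 0.08994 = 1.806.

I_new/I_old ≈ 1.81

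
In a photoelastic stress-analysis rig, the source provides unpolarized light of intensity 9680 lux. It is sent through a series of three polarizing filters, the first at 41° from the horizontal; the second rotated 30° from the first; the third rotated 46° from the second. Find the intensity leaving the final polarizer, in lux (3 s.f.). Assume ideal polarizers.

I ≈ 1750 lux

Unpolarized light through the first polarizer → I₁ = 9680 lux/2 = 4840 lux, polarized at 41°.
I₂ = I₁ · cos²(30°) = 4840 · 0.75 = 3630 lux.
I₃ = I₂ · cos²(46°) = 3630 · 0.4826 = 1752 lux.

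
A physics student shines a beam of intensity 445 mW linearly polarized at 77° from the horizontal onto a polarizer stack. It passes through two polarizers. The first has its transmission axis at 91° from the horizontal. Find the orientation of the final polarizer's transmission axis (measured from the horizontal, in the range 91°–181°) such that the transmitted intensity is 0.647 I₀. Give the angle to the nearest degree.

By Malus's law, I₁ = I₀ cos²(91° − 77°) = I₀ cos²(14°) = 0.9415 I₀.
Need I₂/I₀ = 0.647, so cos²(θ − 91°) = 0.647 / 0.9415 = 0.6872.
θ − 91° = arccos(√0.6872) = 34.0°, giving θ ≈ 91 + 34.0 = 125.0°.

θ ≈ 125°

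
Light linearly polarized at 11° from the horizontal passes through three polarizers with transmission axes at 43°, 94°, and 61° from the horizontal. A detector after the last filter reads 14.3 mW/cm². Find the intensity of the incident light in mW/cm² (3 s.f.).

I₁ = I₀ cos²(43° − 11°) = I₀ cos²(32°) = 0.7192 I₀.
I₂ = I₁ cos²(94° − 43°) = 0.7192 I₀ · cos²(51°) = 0.2848 I₀.
I₃ = I₂ cos²(61° − 94°) = 0.2848 I₀ · cos²(33°) = 0.2003 I₀.
So 14.3 mW/cm² = 0.2003 I₀, giving I₀ = 14.3/0.2003 = 71.38 mW/cm².

I₀ ≈ 71.4 mW/cm²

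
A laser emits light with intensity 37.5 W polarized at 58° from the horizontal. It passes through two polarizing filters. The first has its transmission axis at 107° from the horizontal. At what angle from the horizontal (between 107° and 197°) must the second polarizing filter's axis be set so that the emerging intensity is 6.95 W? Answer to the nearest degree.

θ ≈ 156°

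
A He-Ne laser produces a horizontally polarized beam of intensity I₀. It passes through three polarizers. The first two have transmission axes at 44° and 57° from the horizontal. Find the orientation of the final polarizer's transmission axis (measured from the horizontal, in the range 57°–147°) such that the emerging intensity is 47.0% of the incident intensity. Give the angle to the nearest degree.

θ ≈ 69°

By Malus's law, I₁ = I₀ cos²(44° − 0°) = I₀ cos²(44°) = 0.5174 I₀.
I₂ = I₁ cos²(57° − 44°) = 0.5174 I₀ · cos²(13°) = 0.4913 I₀.
Need I₃/I₀ = 0.47, so cos²(θ − 57°) = 0.47 / 0.4913 = 0.9567.
θ − 57° = arccos(√0.9567) = 12.0°, giving θ ≈ 57 + 12.0 = 69.0°.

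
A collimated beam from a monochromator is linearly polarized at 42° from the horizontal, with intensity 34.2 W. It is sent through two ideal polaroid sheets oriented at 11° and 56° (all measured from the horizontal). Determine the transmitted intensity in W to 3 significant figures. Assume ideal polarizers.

I ≈ 12.6 W

I₁ = 34.2 W · cos²(31°) = 25.13 W.
I₂ = I₁ · cos²(45°) = 25.13 · 0.5 = 12.56 W.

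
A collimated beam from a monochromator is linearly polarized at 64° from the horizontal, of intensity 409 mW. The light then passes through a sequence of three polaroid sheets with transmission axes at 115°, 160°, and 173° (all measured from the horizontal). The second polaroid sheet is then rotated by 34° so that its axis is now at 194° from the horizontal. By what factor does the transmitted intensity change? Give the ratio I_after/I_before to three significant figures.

Before rotation:
I₁ = I₀ cos²(115° − 64°) = I₀ cos²(51°) = 0.396 I₀.
I₂ = I₁ cos²(160° − 115°) = 0.396 I₀ · cos²(45°) = 0.198 I₀.
I₃ = I₂ cos²(173° − 160°) = 0.198 I₀ · cos²(13°) = 0.188 I₀.
After rotation:
I₁ = I₀ cos²(115° − 64°) = I₀ cos²(51°) = 0.396 I₀.
I₂ = I₁ cos²(194° − 115°) = 0.396 I₀ · cos²(79°) = 0.01442 I₀.
I₃ = I₂ cos²(173° − 194°) = 0.01442 I₀ · cos²(21°) = 0.01257 I₀.
Ratio = 0.01257 / 0.188 = 0.06685.

I_new/I_old ≈ 0.0668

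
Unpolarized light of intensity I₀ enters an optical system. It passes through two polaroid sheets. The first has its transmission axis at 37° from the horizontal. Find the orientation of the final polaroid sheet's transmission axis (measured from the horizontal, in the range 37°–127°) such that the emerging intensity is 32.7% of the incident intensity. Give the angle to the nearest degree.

θ ≈ 73°

Unpolarized light through the first polarizer → I₁ = ½ I₀, now polarized at 37°.
Need I₂/I₀ = 0.327, so cos²(θ − 37°) = 0.327 / 0.5 = 0.654.
θ − 37° = arccos(√0.654) = 36.0°, giving θ ≈ 37 + 36.0 = 73.0°.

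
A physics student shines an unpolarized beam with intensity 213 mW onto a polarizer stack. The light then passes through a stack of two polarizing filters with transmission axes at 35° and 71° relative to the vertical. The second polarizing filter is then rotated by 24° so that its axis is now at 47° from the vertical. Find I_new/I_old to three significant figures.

I_new/I_old ≈ 1.46

Before rotation:
Unpolarized light through the first polarizer → I₁ = ½ I₀, now polarized at 35°.
I₂ = I₁ cos²(71° − 35°) = 0.5 I₀ · cos²(36°) = 0.3273 I₀.
After rotation:
Unpolarized light through the first polarizer → I₁ = ½ I₀, now polarized at 35°.
I₂ = I₁ cos²(47° − 35°) = 0.5 I₀ · cos²(12°) = 0.4784 I₀.
Ratio = 0.4784 / 0.3273 = 1.462.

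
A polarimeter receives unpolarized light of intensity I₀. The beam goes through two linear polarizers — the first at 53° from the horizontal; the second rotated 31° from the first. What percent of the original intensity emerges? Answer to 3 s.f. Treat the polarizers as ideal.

≈ 36.7%

Unpolarized light through the first polarizer → I₁ = ½ I₀, now polarized at 53°.
I₂ = I₁ cos²(31°) = 0.5 · 0.7347 I₀ = 0.3674 I₀.
That is 36.74% of the incident intensity.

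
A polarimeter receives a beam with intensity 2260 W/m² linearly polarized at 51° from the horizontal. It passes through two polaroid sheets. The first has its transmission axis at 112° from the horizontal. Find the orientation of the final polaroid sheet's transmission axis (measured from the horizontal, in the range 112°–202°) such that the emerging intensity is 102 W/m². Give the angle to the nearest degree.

θ ≈ 176°

I₁ = I₀ cos²(112° − 51°) = I₀ cos²(61°) = 0.235 I₀.
Target fraction: 102 / 2260 W/m² = 0.04513 of I₀.
Need I₂/I₀ = 0.04513, so cos²(θ − 112°) = 0.04513 / 0.235 = 0.192.
θ − 112° = arccos(√0.192) = 64.0°, giving θ ≈ 112 + 64.0 = 176.0°.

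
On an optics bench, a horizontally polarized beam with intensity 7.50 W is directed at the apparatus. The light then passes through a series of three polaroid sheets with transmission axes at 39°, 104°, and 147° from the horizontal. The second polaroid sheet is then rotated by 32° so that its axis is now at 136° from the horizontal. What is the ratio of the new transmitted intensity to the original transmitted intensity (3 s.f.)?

Before rotation:
I₁ = I₀ cos²(39° − 0°) = I₀ cos²(39°) = 0.604 I₀.
I₂ = I₁ cos²(104° − 39°) = 0.604 I₀ · cos²(65°) = 0.1079 I₀.
I₃ = I₂ cos²(147° − 104°) = 0.1079 I₀ · cos²(43°) = 0.0577 I₀.
After rotation:
I₁ = I₀ cos²(39° − 0°) = I₀ cos²(39°) = 0.604 I₀.
Angle between axes 1 and 2: 83°. I₂ = 0.604 I₀ · cos²(83°) = 0.00897 I₀.
I₃ = I₂ cos²(147° − 136°) = 0.00897 I₀ · cos²(11°) = 0.008643 I₀.
Ratio = 0.008643 / 0.0577 = 0.1498.

I_new/I_old ≈ 0.150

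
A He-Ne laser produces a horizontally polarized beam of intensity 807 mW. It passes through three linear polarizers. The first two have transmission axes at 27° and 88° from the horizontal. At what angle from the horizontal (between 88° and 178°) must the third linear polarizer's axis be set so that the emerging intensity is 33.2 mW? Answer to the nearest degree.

I₁ = I₀ cos²(27° − 0°) = I₀ cos²(27°) = 0.7939 I₀.
I₂ = I₁ cos²(88° − 27°) = 0.7939 I₀ · cos²(61°) = 0.1866 I₀.
Target fraction: 33.2 / 807 mW = 0.04114 of I₀.
Need I₃/I₀ = 0.04114, so cos²(θ − 88°) = 0.04114 / 0.1866 = 0.2205.
θ − 88° = arccos(√0.2205) = 62.0°, giving θ ≈ 88 + 62.0 = 150.0°.

θ ≈ 150°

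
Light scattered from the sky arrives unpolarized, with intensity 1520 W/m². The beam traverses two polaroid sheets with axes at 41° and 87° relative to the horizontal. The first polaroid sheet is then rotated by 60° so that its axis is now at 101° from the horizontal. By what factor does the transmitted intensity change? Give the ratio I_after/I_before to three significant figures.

I_new/I_old ≈ 1.95

Before rotation:
Unpolarized light through the first polarizer → I₁ = ½ I₀, now polarized at 41°.
I₂ = I₁ cos²(87° − 41°) = 0.5 I₀ · cos²(46°) = 0.2413 I₀.
After rotation:
Unpolarized light through the first polarizer → I₁ = ½ I₀, now polarized at 101°.
I₂ = I₁ cos²(87° − 101°) = 0.5 I₀ · cos²(14°) = 0.4707 I₀.
Ratio = 0.4707 / 0.2413 = 1.951.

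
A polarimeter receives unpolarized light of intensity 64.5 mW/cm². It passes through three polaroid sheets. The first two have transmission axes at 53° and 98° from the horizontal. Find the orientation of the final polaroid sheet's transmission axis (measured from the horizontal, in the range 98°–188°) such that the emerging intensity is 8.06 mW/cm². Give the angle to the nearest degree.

θ ≈ 143°

Unpolarized light through the first polarizer → I₁ = ½ I₀, now polarized at 53°.
I₂ = I₁ cos²(98° − 53°) = 0.5 I₀ · cos²(45°) = 0.25 I₀.
Target fraction: 8.06 / 64.5 mW/cm² = 0.125 of I₀.
Need I₃/I₀ = 0.125, so cos²(θ − 98°) = 0.125 / 0.25 = 0.4998.
θ − 98° = arccos(√0.4998) = 45.0°, giving θ ≈ 98 + 45.0 = 143.0°.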